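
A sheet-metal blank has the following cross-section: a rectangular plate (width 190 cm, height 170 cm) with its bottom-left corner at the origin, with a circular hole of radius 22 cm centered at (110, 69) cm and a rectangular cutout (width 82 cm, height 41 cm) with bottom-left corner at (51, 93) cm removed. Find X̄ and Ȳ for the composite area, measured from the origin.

Part | A | x̄ᵢ | ȳᵢ | A·x̄ᵢ | A·ȳᵢ
plate | 32300.00 | 95.00 | 85.00 | 3068500.00 | 2745500.00
hole 1 | -1520.53 | 110.00 | 69.00 | -167258.39 | -104916.63
hole 2 | -3362.00 | 92.00 | 113.50 | -309304.00 | -381587.00
Σ | 27417.47 |  |  | 2591937.61 | 2258996.37
X̄ = 2591937.61 / 27417.47 = 94.54 cm
Ȳ = 2258996.37 / 27417.47 = 82.39 cm

X̄ = 94.54 cm, Ȳ = 82.39 cm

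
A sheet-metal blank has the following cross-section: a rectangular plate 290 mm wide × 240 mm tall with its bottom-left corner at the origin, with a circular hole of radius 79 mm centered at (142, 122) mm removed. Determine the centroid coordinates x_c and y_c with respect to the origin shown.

x_c = 146.18 mm, y_c = 119.22 mm

Part | A | x̄ᵢ | ȳᵢ | A·x̄ᵢ | A·ȳᵢ
plate | 69600.00 | 145.00 | 120.00 | 10092000.00 | 8352000.00
hole | -19606.68 | 142.00 | 122.00 | -2784148.52 | -2392014.93
Σ | 49993.32 |  |  | 7307851.48 | 5959985.07
x_c = 7307851.48 / 49993.32 = 146.18 mm
y_c = 5959985.07 / 49993.32 = 119.22 mm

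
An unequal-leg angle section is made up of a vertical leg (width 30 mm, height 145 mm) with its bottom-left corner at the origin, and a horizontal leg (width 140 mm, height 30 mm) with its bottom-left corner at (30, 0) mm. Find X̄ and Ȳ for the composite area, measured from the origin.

Part | A | x̄ᵢ | ȳᵢ | A·x̄ᵢ | A·ȳᵢ
vertical leg | 4350.00 | 15.00 | 72.50 | 65250.00 | 315375.00
horizontal leg | 4200.00 | 100.00 | 15.00 | 420000.00 | 63000.00
Σ | 8550.00 |  |  | 485250.00 | 378375.00
X̄ = 485250.00 / 8550.00 = 56.75 mm
Ȳ = 378375.00 / 8550.00 = 44.25 mm

X̄ = 56.75 mm, Ȳ = 44.25 mm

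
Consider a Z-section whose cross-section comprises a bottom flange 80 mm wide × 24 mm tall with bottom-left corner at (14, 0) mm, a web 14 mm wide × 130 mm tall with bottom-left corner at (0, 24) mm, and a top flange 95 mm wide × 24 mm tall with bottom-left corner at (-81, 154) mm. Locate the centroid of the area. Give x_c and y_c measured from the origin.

bottom flange: A = 80 × 24 = 1920.00, centroid at (54.00, 12.00).
web: A = 14 × 130 = 1820.00, centroid at (7.00, 89.00).
top flange: A = 95 × 24 = 2280.00, centroid at (-33.50, 166.00).
ΣA = 6020.00 mm²
ΣAx_c = (1920.00)(54.00) + (1820.00)(7.00) + (2280.00)(-33.50) = 40040.00 mm³
ΣAy_c = (1920.00)(12.00) + (1820.00)(89.00) + (2280.00)(166.00) = 563500.00 mm³
x_c = 40040.00 / 6020.00 = 6.65 mm
y_c = 563500.00 / 6020.00 = 93.60 mm

x_c = 6.65 mm, y_c = 93.60 mm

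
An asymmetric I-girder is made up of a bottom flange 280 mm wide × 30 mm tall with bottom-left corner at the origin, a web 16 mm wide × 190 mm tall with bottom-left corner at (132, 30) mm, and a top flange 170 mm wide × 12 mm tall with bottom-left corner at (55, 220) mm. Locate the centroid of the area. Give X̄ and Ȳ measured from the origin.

X̄ = 140.00 mm, Ȳ = 71.74 mm

Part | A | x̄ᵢ | ȳᵢ | A·x̄ᵢ | A·ȳᵢ
bottom flange | 8400.00 | 140.00 | 15.00 | 1176000.00 | 126000.00
web | 3040.00 | 140.00 | 125.00 | 425600.00 | 380000.00
top flange | 2040.00 | 140.00 | 226.00 | 285600.00 | 461040.00
Σ | 13480.00 |  |  | 1887200.00 | 967040.00
X̄ = 1887200.00 / 13480.00 = 140.00 mm
Ȳ = 967040.00 / 13480.00 = 71.74 mm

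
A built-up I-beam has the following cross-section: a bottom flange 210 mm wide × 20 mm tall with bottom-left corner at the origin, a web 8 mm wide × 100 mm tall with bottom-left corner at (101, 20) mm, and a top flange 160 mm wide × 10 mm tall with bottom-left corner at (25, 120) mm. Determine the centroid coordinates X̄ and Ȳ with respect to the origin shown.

bottom flange: A = 210 × 20 = 4200.00, centroid at (105.00, 10.00).
web: A = 8 × 100 = 800.00, centroid at (105.00, 70.00).
top flange: A = 160 × 10 = 1600.00, centroid at (105.00, 125.00).
ΣA = 6600.00 mm², ΣAX̄ = 693000.00 mm³, ΣAȲ = 298000.00 mm³.
X̄ = 693000.00/6600.00 = 105.00 mm; Ȳ = 298000.00/6600.00 = 45.15 mm.

X̄ = 105.00 mm, Ȳ = 45.15 mm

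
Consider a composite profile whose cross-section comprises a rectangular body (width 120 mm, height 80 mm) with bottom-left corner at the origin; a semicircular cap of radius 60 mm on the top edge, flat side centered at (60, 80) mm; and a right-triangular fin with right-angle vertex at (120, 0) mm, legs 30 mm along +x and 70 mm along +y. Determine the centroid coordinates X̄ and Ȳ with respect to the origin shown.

X̄ = 64.51 mm, Ȳ = 61.63 mm

rectangular body: A = 120 × 80 = 9600.00, centroid at (60.00, 40.00).
semicircular top: A = ½π·60² = 5654.87, centroid at (60.00, 105.46).
triangular fin: A = ½·30·70 = 1050.00, centroid at (130.00, 23.33).
ΣA = 16304.87 mm²
ΣAX̄ = (9600.00)(60.00) + (5654.87)(60.00) + (1050.00)(130.00) = 1051792.01 mm³
ΣAȲ = (9600.00)(40.00) + (5654.87)(105.46) + (1050.00)(23.33) = 1004889.34 mm³
X̄ = 1051792.01 / 16304.87 = 64.51 mm
Ȳ = 1004889.34 / 16304.87 = 61.63 mm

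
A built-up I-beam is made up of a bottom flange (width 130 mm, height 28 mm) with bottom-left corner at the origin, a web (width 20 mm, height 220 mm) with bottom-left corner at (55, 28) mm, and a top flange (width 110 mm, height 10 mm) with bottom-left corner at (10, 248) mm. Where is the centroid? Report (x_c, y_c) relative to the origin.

bottom flange: A = 130 × 28 = 3640.00, centroid at (65.00, 14.00).
web: A = 20 × 220 = 4400.00, centroid at (65.00, 138.00).
top flange: A = 110 × 10 = 1100.00, centroid at (65.00, 253.00).
ΣA = 9140.00 mm², ΣAx_c = 594100.00 mm³, ΣAy_c = 936460.00 mm³.
x_c = 594100.00/9140.00 = 65.00 mm; y_c = 936460.00/9140.00 = 102.46 mm.

x_c = 65.00 mm, y_c = 102.46 mm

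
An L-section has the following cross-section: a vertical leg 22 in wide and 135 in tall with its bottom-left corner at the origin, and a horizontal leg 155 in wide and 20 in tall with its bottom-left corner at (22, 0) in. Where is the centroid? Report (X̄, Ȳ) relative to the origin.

X̄ = 56.20 in, Ȳ = 38.13 in

vertical leg: A = 22 × 135 = 2970.00, centroid at (11.00, 67.50).
horizontal leg: A = 155 × 20 = 3100.00, centroid at (99.50, 10.00).
ΣA = 6070.00 in², ΣAX̄ = 341120.00 in³, ΣAȲ = 231475.00 in³.
X̄ = 341120.00/6070.00 = 56.20 in; Ȳ = 231475.00/6070.00 = 38.13 in.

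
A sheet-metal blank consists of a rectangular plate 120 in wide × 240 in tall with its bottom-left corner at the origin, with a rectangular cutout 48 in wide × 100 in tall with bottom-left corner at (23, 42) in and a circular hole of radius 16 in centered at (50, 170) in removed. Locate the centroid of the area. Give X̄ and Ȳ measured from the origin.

X̄ = 63.04 in, Ȳ = 124.06 in

plate: A = 120 × 240 = 28800.00, centroid at (60.00, 120.00).
hole 1: A = −(48 × 100) = -4800.00, centroid at (47.00, 92.00).
hole 2: A = −π·16² = -804.25, centroid at (50.00, 170.00).
ΣA = 23195.75 in²
ΣAX̄ = (28800.00)(60.00) + (-4800.00)(47.00) + (-804.25)(50.00) = 1462187.61 in³
ΣAȲ = (28800.00)(120.00) + (-4800.00)(92.00) + (-804.25)(170.00) = 2877677.89 in³
X̄ = 1462187.61 / 23195.75 = 63.04 in
Ȳ = 2877677.89 / 23195.75 = 124.06 in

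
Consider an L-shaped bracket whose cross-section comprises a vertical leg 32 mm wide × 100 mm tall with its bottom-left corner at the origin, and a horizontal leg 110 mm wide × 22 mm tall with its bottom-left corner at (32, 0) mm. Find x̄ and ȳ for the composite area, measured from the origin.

vertical leg: A = 32 × 100 = 3200.00, centroid at (16.00, 50.00).
horizontal leg: A = 110 × 22 = 2420.00, centroid at (87.00, 11.00).
ΣA = 5620.00 mm²
ΣAx̄ = (3200.00)(16.00) + (2420.00)(87.00) = 261740.00 mm³
ΣAȳ = (3200.00)(50.00) + (2420.00)(11.00) = 186620.00 mm³
x̄ = 261740.00 / 5620.00 = 46.57 mm
ȳ = 186620.00 / 5620.00 = 33.21 mm

x̄ = 46.57 mm, ȳ = 33.21 mm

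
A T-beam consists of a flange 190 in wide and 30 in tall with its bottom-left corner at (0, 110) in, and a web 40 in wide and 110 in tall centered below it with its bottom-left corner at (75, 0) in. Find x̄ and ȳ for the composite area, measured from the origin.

x̄ = 95.00 in, ȳ = 94.50 in

web: A = 40 × 110 = 4400.00, centroid at (95.00, 55.00).
flange: A = 190 × 30 = 5700.00, centroid at (95.00, 125.00).
ΣA = 10100.00 in², ΣAx̄ = 959500.00 in³, ΣAȳ = 954500.00 in³.
x̄ = 959500.00/10100.00 = 95.00 in; ȳ = 954500.00/10100.00 = 94.50 in.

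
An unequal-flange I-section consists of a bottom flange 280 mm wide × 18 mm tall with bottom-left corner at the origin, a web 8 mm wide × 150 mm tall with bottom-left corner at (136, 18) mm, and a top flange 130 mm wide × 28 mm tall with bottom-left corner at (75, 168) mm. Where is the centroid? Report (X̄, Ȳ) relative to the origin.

bottom flange: A = 280 × 18 = 5040.00, centroid at (140.00, 9.00).
web: A = 8 × 150 = 1200.00, centroid at (140.00, 93.00).
top flange: A = 130 × 28 = 3640.00, centroid at (140.00, 182.00).
ΣA = 9880.00 mm²
ΣAX̄ = (5040.00)(140.00) + (1200.00)(140.00) + (3640.00)(140.00) = 1383200.00 mm³
ΣAȲ = (5040.00)(9.00) + (1200.00)(93.00) + (3640.00)(182.00) = 819440.00 mm³
X̄ = 1383200.00 / 9880.00 = 140.00 mm
Ȳ = 819440.00 / 9880.00 = 82.94 mm

X̄ = 140.00 mm, Ȳ = 82.94 mm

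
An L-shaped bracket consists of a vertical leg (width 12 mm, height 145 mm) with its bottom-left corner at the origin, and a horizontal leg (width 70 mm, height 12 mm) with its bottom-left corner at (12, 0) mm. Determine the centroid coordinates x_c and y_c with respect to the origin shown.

x_c = 19.35 mm, y_c = 50.85 mm

Part | A | x̄ᵢ | ȳᵢ | A·x̄ᵢ | A·ȳᵢ
vertical leg | 1740.00 | 6.00 | 72.50 | 10440.00 | 126150.00
horizontal leg | 840.00 | 47.00 | 6.00 | 39480.00 | 5040.00
Σ | 2580.00 |  |  | 49920.00 | 131190.00
x_c = 49920.00 / 2580.00 = 19.35 mm
y_c = 131190.00 / 2580.00 = 50.85 mm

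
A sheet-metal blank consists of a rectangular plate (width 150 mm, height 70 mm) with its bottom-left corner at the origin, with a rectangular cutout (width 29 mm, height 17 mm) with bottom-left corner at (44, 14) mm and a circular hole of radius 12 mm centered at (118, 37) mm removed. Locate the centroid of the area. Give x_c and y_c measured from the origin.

x_c = 73.82 mm, y_c = 35.55 mm

plate: A = 150 × 70 = 10500.00, centroid at (75.00, 35.00).
hole 1: A = −(29 × 17) = -493.00, centroid at (58.50, 22.50).
hole 2: A = −π·12² = -452.39, centroid at (118.00, 37.00).
ΣA = 9554.61 mm²
ΣAx_c = (10500.00)(75.00) + (-493.00)(58.50) + (-452.39)(118.00) = 705277.56 mm³
ΣAy_c = (10500.00)(35.00) + (-493.00)(22.50) + (-452.39)(37.00) = 339669.09 mm³
x_c = 705277.56 / 9554.61 = 73.82 mm
y_c = 339669.09 / 9554.61 = 35.55 mm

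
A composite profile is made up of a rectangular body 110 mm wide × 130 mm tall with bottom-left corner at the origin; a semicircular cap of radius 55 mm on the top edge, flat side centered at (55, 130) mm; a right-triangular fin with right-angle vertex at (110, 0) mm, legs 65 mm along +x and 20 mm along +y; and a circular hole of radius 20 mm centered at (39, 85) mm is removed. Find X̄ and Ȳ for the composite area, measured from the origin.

Part | A | x̄ᵢ | ȳᵢ | A·x̄ᵢ | A·ȳᵢ
rectangular body | 14300.00 | 55.00 | 65.00 | 786500.00 | 929500.00
semicircular top | 4751.66 | 55.00 | 153.34 | 261341.24 | 728632.32
triangular fin | 650.00 | 131.67 | 6.67 | 85583.33 | 4333.33
hole | -1256.64 | 39.00 | 85.00 | -49008.85 | -106814.15
Σ | 18445.02 |  |  | 1084415.73 | 1555651.51
X̄ = 1084415.73 / 18445.02 = 58.79 mm
Ȳ = 1555651.51 / 18445.02 = 84.34 mm

X̄ = 58.79 mm, Ȳ = 84.34 mm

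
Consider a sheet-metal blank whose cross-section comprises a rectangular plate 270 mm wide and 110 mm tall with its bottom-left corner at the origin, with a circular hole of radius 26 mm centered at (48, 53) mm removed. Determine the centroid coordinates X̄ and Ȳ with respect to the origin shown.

X̄ = 141.70 mm, Ȳ = 55.15 mm

plate: A = 270 × 110 = 29700.00, centroid at (135.00, 55.00).
hole: A = −π·26² = -2123.72, centroid at (48.00, 53.00).
ΣA = 27576.28 mm²
ΣAX̄ = (29700.00)(135.00) + (-2123.72)(48.00) = 3907561.60 mm³
ΣAȲ = (29700.00)(55.00) + (-2123.72)(53.00) = 1520943.02 mm³
X̄ = 3907561.60 / 27576.28 = 141.70 mm
Ȳ = 1520943.02 / 27576.28 = 55.15 mm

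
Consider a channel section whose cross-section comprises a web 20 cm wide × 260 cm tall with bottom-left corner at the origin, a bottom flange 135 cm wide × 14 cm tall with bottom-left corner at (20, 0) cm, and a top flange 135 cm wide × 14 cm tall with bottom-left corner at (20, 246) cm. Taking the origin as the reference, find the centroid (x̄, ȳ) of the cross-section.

x̄ = 42.62 cm, ȳ = 130.00 cm

Part | A | x̄ᵢ | ȳᵢ | A·x̄ᵢ | A·ȳᵢ
web | 5200.00 | 10.00 | 130.00 | 52000.00 | 676000.00
bottom flange | 1890.00 | 87.50 | 7.00 | 165375.00 | 13230.00
top flange | 1890.00 | 87.50 | 253.00 | 165375.00 | 478170.00
Σ | 8980.00 |  |  | 382750.00 | 1167400.00
x̄ = 382750.00 / 8980.00 = 42.62 cm
ȳ = 1167400.00 / 8980.00 = 130.00 cm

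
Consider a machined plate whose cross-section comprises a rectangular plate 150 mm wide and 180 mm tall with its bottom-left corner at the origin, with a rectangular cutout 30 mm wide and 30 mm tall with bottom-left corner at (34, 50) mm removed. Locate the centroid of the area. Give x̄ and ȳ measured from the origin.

plate: A = 150 × 180 = 27000.00, centroid at (75.00, 90.00).
hole: A = −(30 × 30) = -900.00, centroid at (49.00, 65.00).
ΣA = 26100.00 mm²
ΣAx̄ = (27000.00)(75.00) + (-900.00)(49.00) = 1980900.00 mm³
ΣAȳ = (27000.00)(90.00) + (-900.00)(65.00) = 2371500.00 mm³
x̄ = 1980900.00 / 26100.00 = 75.90 mm
ȳ = 2371500.00 / 26100.00 = 90.86 mm

x̄ = 75.90 mm, ȳ = 90.86 mm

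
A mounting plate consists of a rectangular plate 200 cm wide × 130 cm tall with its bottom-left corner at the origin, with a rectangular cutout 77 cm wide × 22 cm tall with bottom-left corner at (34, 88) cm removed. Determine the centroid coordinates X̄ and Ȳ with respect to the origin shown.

X̄ = 101.92 cm, Ȳ = 62.63 cm

plate: A = 200 × 130 = 26000.00, centroid at (100.00, 65.00).
hole: A = −(77 × 22) = -1694.00, centroid at (72.50, 99.00).
ΣA = 24306.00 cm²
ΣAX̄ = (26000.00)(100.00) + (-1694.00)(72.50) = 2477185.00 cm³
ΣAȲ = (26000.00)(65.00) + (-1694.00)(99.00) = 1522294.00 cm³
X̄ = 2477185.00 / 24306.00 = 101.92 cm
Ȳ = 1522294.00 / 24306.00 = 62.63 cm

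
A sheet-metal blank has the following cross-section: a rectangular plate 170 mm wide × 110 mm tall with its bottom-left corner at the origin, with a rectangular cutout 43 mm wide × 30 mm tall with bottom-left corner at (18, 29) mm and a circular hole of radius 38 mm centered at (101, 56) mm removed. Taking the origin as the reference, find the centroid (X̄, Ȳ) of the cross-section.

plate: A = 170 × 110 = 18700.00, centroid at (85.00, 55.00).
hole 1: A = −(43 × 30) = -1290.00, centroid at (39.50, 44.00).
hole 2: A = −π·38² = -4536.46, centroid at (101.00, 56.00).
ΣA = 12873.54 mm²
ΣAX̄ = (18700.00)(85.00) + (-1290.00)(39.50) + (-4536.46)(101.00) = 1080362.56 mm³
ΣAȲ = (18700.00)(55.00) + (-1290.00)(44.00) + (-4536.46)(56.00) = 717698.25 mm³
X̄ = 1080362.56 / 12873.54 = 83.92 mm
Ȳ = 717698.25 / 12873.54 = 55.75 mm

X̄ = 83.92 mm, Ȳ = 55.75 mm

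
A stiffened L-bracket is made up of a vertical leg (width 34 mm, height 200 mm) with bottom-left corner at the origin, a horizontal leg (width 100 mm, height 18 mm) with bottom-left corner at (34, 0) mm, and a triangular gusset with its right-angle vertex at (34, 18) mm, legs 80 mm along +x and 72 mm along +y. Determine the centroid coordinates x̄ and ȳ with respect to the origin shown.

vertical leg: A = 34 × 200 = 6800.00, centroid at (17.00, 100.00).
horizontal leg: A = 100 × 18 = 1800.00, centroid at (84.00, 9.00).
gusset: A = ½·80·72 = 2880.00, centroid at (60.67, 42.00).
ΣA = 11480.00 mm², ΣAx̄ = 441520.00 mm³, ΣAȳ = 817160.00 mm³.
x̄ = 441520.00/11480.00 = 38.46 mm; ȳ = 817160.00/11480.00 = 71.18 mm.

x̄ = 38.46 mm, ȳ = 71.18 mm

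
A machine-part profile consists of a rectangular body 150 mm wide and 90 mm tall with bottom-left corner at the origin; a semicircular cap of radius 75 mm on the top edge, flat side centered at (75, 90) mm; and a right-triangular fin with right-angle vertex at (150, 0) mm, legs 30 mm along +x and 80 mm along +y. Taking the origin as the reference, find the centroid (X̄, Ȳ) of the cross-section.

X̄ = 79.33 mm, Ȳ = 72.91 mm

rectangular body: A = 150 × 90 = 13500.00, centroid at (75.00, 45.00).
semicircular top: A = ½π·75² = 8835.73, centroid at (75.00, 121.83).
triangular fin: A = ½·30·80 = 1200.00, centroid at (160.00, 26.67).
ΣA = 23535.73 mm²
ΣAX̄ = (13500.00)(75.00) + (8835.73)(75.00) + (1200.00)(160.00) = 1867179.70 mm³
ΣAȲ = (13500.00)(45.00) + (8835.73)(121.83) + (1200.00)(26.67) = 1715965.64 mm³
X̄ = 1867179.70 / 23535.73 = 79.33 mm
Ȳ = 1715965.64 / 23535.73 = 72.91 mm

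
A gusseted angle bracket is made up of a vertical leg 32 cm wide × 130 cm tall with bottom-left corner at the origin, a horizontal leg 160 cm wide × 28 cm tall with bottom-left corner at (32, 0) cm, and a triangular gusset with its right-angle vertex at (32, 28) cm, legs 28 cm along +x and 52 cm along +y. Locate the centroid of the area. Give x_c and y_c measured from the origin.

x_c = 63.88 cm, y_c = 39.08 cm

vertical leg: A = 32 × 130 = 4160.00, centroid at (16.00, 65.00).
horizontal leg: A = 160 × 28 = 4480.00, centroid at (112.00, 14.00).
gusset: A = ½·28·52 = 728.00, centroid at (41.33, 45.33).
ΣA = 9368.00 cm²
ΣAx_c = (4160.00)(16.00) + (4480.00)(112.00) + (728.00)(41.33) = 598410.67 cm³
ΣAy_c = (4160.00)(65.00) + (4480.00)(14.00) + (728.00)(45.33) = 366122.67 cm³
x_c = 598410.67 / 9368.00 = 63.88 cm
y_c = 366122.67 / 9368.00 = 39.08 cm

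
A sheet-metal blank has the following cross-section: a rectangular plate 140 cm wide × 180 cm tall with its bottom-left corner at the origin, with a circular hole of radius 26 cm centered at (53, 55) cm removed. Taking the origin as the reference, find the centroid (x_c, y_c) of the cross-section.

Part | A | x̄ᵢ | ȳᵢ | A·x̄ᵢ | A·ȳᵢ
plate | 25200.00 | 70.00 | 90.00 | 1764000.00 | 2268000.00
hole | -2123.72 | 53.00 | 55.00 | -112556.98 | -116804.41
Σ | 23076.28 |  |  | 1651443.02 | 2151195.59
x_c = 1651443.02 / 23076.28 = 71.56 cm
y_c = 2151195.59 / 23076.28 = 93.22 cm

x_c = 71.56 cm, y_c = 93.22 cm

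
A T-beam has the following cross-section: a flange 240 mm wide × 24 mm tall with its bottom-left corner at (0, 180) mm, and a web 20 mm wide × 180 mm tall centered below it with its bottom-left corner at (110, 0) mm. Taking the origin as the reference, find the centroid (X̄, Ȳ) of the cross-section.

web: A = 20 × 180 = 3600.00, centroid at (120.00, 90.00).
flange: A = 240 × 24 = 5760.00, centroid at (120.00, 192.00).
ΣA = 9360.00 mm²
ΣAX̄ = (3600.00)(120.00) + (5760.00)(120.00) = 1123200.00 mm³
ΣAȲ = (3600.00)(90.00) + (5760.00)(192.00) = 1429920.00 mm³
X̄ = 1123200.00 / 9360.00 = 120.00 mm
Ȳ = 1429920.00 / 9360.00 = 152.77 mm

X̄ = 120.00 mm, Ȳ = 152.77 mm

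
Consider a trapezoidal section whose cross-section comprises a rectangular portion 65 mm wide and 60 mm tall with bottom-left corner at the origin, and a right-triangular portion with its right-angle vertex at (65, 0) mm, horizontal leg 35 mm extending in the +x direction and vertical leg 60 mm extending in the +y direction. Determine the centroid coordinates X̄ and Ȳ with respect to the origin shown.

X̄ = 41.87 mm, Ȳ = 27.88 mm

rectangular portion: A = 65 × 60 = 3900.00, centroid at (32.50, 30.00).
triangular portion: A = ½·35·60 = 1050.00, centroid at (76.67, 20.00).
ΣA = 4950.00 mm²
ΣAX̄ = (3900.00)(32.50) + (1050.00)(76.67) = 207250.00 mm³
ΣAȲ = (3900.00)(30.00) + (1050.00)(20.00) = 138000.00 mm³
X̄ = 207250.00 / 4950.00 = 41.87 mm
Ȳ = 138000.00 / 4950.00 = 27.88 mm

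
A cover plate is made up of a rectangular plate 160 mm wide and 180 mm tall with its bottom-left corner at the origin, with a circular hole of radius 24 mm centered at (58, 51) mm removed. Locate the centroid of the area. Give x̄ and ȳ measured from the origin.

Part | A | x̄ᵢ | ȳᵢ | A·x̄ᵢ | A·ȳᵢ
plate | 28800.00 | 80.00 | 90.00 | 2304000.00 | 2592000.00
hole | -1809.56 | 58.00 | 51.00 | -104954.33 | -92287.43
Σ | 26990.44 |  |  | 2199045.67 | 2499712.57
x̄ = 2199045.67 / 26990.44 = 81.47 mm
ȳ = 2499712.57 / 26990.44 = 92.61 mm

x̄ = 81.47 mm, ȳ = 92.61 mm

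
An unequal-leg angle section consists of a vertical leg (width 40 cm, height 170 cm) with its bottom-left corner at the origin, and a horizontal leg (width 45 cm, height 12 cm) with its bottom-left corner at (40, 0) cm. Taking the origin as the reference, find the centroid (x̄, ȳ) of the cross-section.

vertical leg: A = 40 × 170 = 6800.00, centroid at (20.00, 85.00).
horizontal leg: A = 45 × 12 = 540.00, centroid at (62.50, 6.00).
ΣA = 7340.00 cm²
ΣAx̄ = (6800.00)(20.00) + (540.00)(62.50) = 169750.00 cm³
ΣAȳ = (6800.00)(85.00) + (540.00)(6.00) = 581240.00 cm³
x̄ = 169750.00 / 7340.00 = 23.13 cm
ȳ = 581240.00 / 7340.00 = 79.19 cm

x̄ = 23.13 cm, ȳ = 79.19 cm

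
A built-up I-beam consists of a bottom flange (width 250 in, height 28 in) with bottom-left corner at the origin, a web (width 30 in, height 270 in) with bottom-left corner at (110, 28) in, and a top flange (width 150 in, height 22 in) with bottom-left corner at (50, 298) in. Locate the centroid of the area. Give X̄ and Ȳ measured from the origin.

X̄ = 125.00 in, Ȳ = 132.50 in

bottom flange: A = 250 × 28 = 7000.00, centroid at (125.00, 14.00).
web: A = 30 × 270 = 8100.00, centroid at (125.00, 163.00).
top flange: A = 150 × 22 = 3300.00, centroid at (125.00, 309.00).
ΣA = 18400.00 in², ΣAX̄ = 2300000.00 in³, ΣAȲ = 2438000.00 in³.
X̄ = 2300000.00/18400.00 = 125.00 in; Ȳ = 2438000.00/18400.00 = 132.50 in.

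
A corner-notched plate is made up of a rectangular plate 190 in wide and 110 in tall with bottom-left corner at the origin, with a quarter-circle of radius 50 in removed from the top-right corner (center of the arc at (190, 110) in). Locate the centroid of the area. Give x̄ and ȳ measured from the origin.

plate: A = 190 × 110 = 20900.00, centroid at (95.00, 55.00).
removed quarter-circle: A = −¼π·50² = -1963.50, centroid at (168.78, 88.78).
ΣA = 18936.50 in²
ΣAx̄ = (20900.00)(95.00) + (-1963.50)(168.78) = 1654102.54 in³
ΣAȳ = (20900.00)(55.00) + (-1963.50)(88.78) = 975182.17 in³
x̄ = 1654102.54 / 18936.50 = 87.35 in
ȳ = 975182.17 / 18936.50 = 51.50 in

x̄ = 87.35 in, ȳ = 51.50 in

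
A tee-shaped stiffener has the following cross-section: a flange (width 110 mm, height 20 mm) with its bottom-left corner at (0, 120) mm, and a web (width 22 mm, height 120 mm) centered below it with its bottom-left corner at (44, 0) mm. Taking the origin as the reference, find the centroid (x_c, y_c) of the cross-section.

web: A = 22 × 120 = 2640.00, centroid at (55.00, 60.00).
flange: A = 110 × 20 = 2200.00, centroid at (55.00, 130.00).
ΣA = 4840.00 mm²
ΣAx_c = (2640.00)(55.00) + (2200.00)(55.00) = 266200.00 mm³
ΣAy_c = (2640.00)(60.00) + (2200.00)(130.00) = 444400.00 mm³
x_c = 266200.00 / 4840.00 = 55.00 mm
y_c = 444400.00 / 4840.00 = 91.82 mm

x_c = 55.00 mm, y_c = 91.82 mm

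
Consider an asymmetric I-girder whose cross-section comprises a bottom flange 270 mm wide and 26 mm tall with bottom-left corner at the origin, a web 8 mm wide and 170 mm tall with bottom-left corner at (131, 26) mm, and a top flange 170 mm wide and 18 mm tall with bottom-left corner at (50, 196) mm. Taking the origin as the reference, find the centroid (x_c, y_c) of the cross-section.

bottom flange: A = 270 × 26 = 7020.00, centroid at (135.00, 13.00).
web: A = 8 × 170 = 1360.00, centroid at (135.00, 111.00).
top flange: A = 170 × 18 = 3060.00, centroid at (135.00, 205.00).
ΣA = 11440.00 mm², ΣAx_c = 1544400.00 mm³, ΣAy_c = 869520.00 mm³.
x_c = 1544400.00/11440.00 = 135.00 mm; y_c = 869520.00/11440.00 = 76.01 mm.

x_c = 135.00 mm, y_c = 76.01 mm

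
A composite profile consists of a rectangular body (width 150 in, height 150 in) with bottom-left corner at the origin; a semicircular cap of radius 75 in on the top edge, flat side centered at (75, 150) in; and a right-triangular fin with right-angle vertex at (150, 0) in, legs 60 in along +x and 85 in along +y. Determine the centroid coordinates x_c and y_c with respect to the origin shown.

Part | A | x̄ᵢ | ȳᵢ | A·x̄ᵢ | A·ȳᵢ
rectangular body | 22500.00 | 75.00 | 75.00 | 1687500.00 | 1687500.00
semicircular top | 8835.73 | 75.00 | 181.83 | 662679.70 | 1606609.40
triangular fin | 2550.00 | 170.00 | 28.33 | 433500.00 | 72250.00
Σ | 33885.73 |  |  | 2783679.70 | 3366359.40
x_c = 2783679.70 / 33885.73 = 82.15 in
y_c = 3366359.40 / 33885.73 = 99.34 in

x_c = 82.15 in, y_c = 99.34 in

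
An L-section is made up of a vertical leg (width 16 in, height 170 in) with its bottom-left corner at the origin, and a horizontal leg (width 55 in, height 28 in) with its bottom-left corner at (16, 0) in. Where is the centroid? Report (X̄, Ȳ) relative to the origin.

vertical leg: A = 16 × 170 = 2720.00, centroid at (8.00, 85.00).
horizontal leg: A = 55 × 28 = 1540.00, centroid at (43.50, 14.00).
ΣA = 4260.00 in², ΣAX̄ = 88750.00 in³, ΣAȲ = 252760.00 in³.
X̄ = 88750.00/4260.00 = 20.83 in; Ȳ = 252760.00/4260.00 = 59.33 in.

X̄ = 20.83 in, Ȳ = 59.33 in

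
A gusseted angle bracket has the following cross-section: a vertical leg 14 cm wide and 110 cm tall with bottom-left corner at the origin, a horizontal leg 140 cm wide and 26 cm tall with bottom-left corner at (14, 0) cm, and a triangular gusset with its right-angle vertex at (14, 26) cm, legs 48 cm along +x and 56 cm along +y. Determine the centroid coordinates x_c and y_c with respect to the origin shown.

vertical leg: A = 14 × 110 = 1540.00, centroid at (7.00, 55.00).
horizontal leg: A = 140 × 26 = 3640.00, centroid at (84.00, 13.00).
gusset: A = ½·48·56 = 1344.00, centroid at (30.00, 44.67).
ΣA = 6524.00 cm², ΣAx_c = 356860.00 cm³, ΣAy_c = 192052.00 cm³.
x_c = 356860.00/6524.00 = 54.70 cm; y_c = 192052.00/6524.00 = 29.44 cm.

x_c = 54.70 cm, y_c = 29.44 cm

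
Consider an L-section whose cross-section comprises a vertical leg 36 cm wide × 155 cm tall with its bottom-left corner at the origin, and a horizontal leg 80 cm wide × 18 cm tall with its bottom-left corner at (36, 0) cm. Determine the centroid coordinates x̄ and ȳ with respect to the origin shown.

x̄ = 29.90 cm, ȳ = 63.45 cm

vertical leg: A = 36 × 155 = 5580.00, centroid at (18.00, 77.50).
horizontal leg: A = 80 × 18 = 1440.00, centroid at (76.00, 9.00).
ΣA = 7020.00 cm²
ΣAx̄ = (5580.00)(18.00) + (1440.00)(76.00) = 209880.00 cm³
ΣAȳ = (5580.00)(77.50) + (1440.00)(9.00) = 445410.00 cm³
x̄ = 209880.00 / 7020.00 = 29.90 cm
ȳ = 445410.00 / 7020.00 = 63.45 cm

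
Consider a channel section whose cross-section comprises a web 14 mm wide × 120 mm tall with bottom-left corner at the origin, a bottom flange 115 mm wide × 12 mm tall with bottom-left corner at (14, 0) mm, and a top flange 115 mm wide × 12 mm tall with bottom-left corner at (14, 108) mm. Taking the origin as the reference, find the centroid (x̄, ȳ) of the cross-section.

x̄ = 47.09 mm, ȳ = 60.00 mm

web: A = 14 × 120 = 1680.00, centroid at (7.00, 60.00).
bottom flange: A = 115 × 12 = 1380.00, centroid at (71.50, 6.00).
top flange: A = 115 × 12 = 1380.00, centroid at (71.50, 114.00).
ΣA = 4440.00 mm²
ΣAx̄ = (1680.00)(7.00) + (1380.00)(71.50) + (1380.00)(71.50) = 209100.00 mm³
ΣAȳ = (1680.00)(60.00) + (1380.00)(6.00) + (1380.00)(114.00) = 266400.00 mm³
x̄ = 209100.00 / 4440.00 = 47.09 mm
ȳ = 266400.00 / 4440.00 = 60.00 mm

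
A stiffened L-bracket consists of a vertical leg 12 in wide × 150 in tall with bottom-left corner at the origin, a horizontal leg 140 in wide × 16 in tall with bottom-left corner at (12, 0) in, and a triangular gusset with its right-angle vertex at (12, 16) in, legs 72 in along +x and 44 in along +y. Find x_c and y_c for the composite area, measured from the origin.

x_c = 44.72 in, y_c = 35.83 in

vertical leg: A = 12 × 150 = 1800.00, centroid at (6.00, 75.00).
horizontal leg: A = 140 × 16 = 2240.00, centroid at (82.00, 8.00).
gusset: A = ½·72·44 = 1584.00, centroid at (36.00, 30.67).
ΣA = 5624.00 in²
ΣAx_c = (1800.00)(6.00) + (2240.00)(82.00) + (1584.00)(36.00) = 251504.00 in³
ΣAy_c = (1800.00)(75.00) + (2240.00)(8.00) + (1584.00)(30.67) = 201496.00 in³
x_c = 251504.00 / 5624.00 = 44.72 in
y_c = 201496.00 / 5624.00 = 35.83 in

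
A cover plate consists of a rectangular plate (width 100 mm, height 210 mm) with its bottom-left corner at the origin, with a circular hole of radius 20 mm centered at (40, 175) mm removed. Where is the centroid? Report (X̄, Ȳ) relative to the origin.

plate: A = 100 × 210 = 21000.00, centroid at (50.00, 105.00).
hole: A = −π·20² = -1256.64, centroid at (40.00, 175.00).
ΣA = 19743.36 mm², ΣAX̄ = 999734.52 mm³, ΣAȲ = 1985088.51 mm³.
X̄ = 999734.52/19743.36 = 50.64 mm; Ȳ = 1985088.51/19743.36 = 100.54 mm.

X̄ = 50.64 mm, Ȳ = 100.54 mm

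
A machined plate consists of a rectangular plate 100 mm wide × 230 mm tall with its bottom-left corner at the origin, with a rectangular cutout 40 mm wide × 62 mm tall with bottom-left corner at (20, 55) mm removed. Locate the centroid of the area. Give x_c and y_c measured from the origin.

plate: A = 100 × 230 = 23000.00, centroid at (50.00, 115.00).
hole: A = −(40 × 62) = -2480.00, centroid at (40.00, 86.00).
ΣA = 20520.00 mm², ΣAx_c = 1050800.00 mm³, ΣAy_c = 2431720.00 mm³.
x_c = 1050800.00/20520.00 = 51.21 mm; y_c = 2431720.00/20520.00 = 118.50 mm.

x_c = 51.21 mm, y_c = 118.50 mm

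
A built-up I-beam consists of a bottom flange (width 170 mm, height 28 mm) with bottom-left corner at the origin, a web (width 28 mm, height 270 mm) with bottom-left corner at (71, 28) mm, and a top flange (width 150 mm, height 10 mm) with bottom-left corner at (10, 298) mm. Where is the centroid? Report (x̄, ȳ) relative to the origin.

bottom flange: A = 170 × 28 = 4760.00, centroid at (85.00, 14.00).
web: A = 28 × 270 = 7560.00, centroid at (85.00, 163.00).
top flange: A = 150 × 10 = 1500.00, centroid at (85.00, 303.00).
ΣA = 13820.00 mm²
ΣAx̄ = (4760.00)(85.00) + (7560.00)(85.00) + (1500.00)(85.00) = 1174700.00 mm³
ΣAȳ = (4760.00)(14.00) + (7560.00)(163.00) + (1500.00)(303.00) = 1753420.00 mm³
x̄ = 1174700.00 / 13820.00 = 85.00 mm
ȳ = 1753420.00 / 13820.00 = 126.88 mm

x̄ = 85.00 mm, ȳ = 126.88 mm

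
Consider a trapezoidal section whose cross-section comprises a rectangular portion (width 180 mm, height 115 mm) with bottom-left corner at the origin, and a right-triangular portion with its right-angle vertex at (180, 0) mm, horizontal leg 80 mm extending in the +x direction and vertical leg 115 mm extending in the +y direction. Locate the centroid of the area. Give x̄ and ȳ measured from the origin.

x̄ = 111.21 mm, ȳ = 54.02 mm

rectangular portion: A = 180 × 115 = 20700.00, centroid at (90.00, 57.50).
triangular portion: A = ½·80·115 = 4600.00, centroid at (206.67, 38.33).
ΣA = 25300.00 mm², ΣAx̄ = 2813666.67 mm³, ΣAȳ = 1366583.33 mm³.
x̄ = 2813666.67/25300.00 = 111.21 mm; ȳ = 1366583.33/25300.00 = 54.02 mm.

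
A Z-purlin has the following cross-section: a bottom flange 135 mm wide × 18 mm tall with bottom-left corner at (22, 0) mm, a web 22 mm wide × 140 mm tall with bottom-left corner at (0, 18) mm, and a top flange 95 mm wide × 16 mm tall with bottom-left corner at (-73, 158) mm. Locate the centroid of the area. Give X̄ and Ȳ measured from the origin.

bottom flange: A = 135 × 18 = 2430.00, centroid at (89.50, 9.00).
web: A = 22 × 140 = 3080.00, centroid at (11.00, 88.00).
top flange: A = 95 × 16 = 1520.00, centroid at (-25.50, 166.00).
ΣA = 7030.00 mm², ΣAX̄ = 212605.00 mm³, ΣAȲ = 545230.00 mm³.
X̄ = 212605.00/7030.00 = 30.24 mm; Ȳ = 545230.00/7030.00 = 77.56 mm.

X̄ = 30.24 mm, Ȳ = 77.56 mm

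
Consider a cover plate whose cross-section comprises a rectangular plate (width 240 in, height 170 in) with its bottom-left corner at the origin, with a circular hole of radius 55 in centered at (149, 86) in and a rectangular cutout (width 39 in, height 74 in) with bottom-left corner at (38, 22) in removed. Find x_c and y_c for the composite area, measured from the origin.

Part | A | x̄ᵢ | ȳᵢ | A·x̄ᵢ | A·ȳᵢ
plate | 40800.00 | 120.00 | 85.00 | 4896000.00 | 3468000.00
hole 1 | -9503.32 | 149.00 | 86.00 | -1415994.35 | -817285.33
hole 2 | -2886.00 | 57.50 | 59.00 | -165945.00 | -170274.00
Σ | 28410.68 |  |  | 3314060.65 | 2480440.67
x_c = 3314060.65 / 28410.68 = 116.65 in
y_c = 2480440.67 / 28410.68 = 87.31 in

x_c = 116.65 in, y_c = 87.31 in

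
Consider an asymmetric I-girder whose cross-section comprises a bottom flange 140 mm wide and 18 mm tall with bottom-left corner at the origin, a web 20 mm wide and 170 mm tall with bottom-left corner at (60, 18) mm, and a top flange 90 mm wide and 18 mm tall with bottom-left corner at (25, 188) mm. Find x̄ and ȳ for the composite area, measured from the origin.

x̄ = 70.00 mm, ȳ = 91.78 mm

bottom flange: A = 140 × 18 = 2520.00, centroid at (70.00, 9.00).
web: A = 20 × 170 = 3400.00, centroid at (70.00, 103.00).
top flange: A = 90 × 18 = 1620.00, centroid at (70.00, 197.00).
ΣA = 7540.00 mm²
ΣAx̄ = (2520.00)(70.00) + (3400.00)(70.00) + (1620.00)(70.00) = 527800.00 mm³
ΣAȳ = (2520.00)(9.00) + (3400.00)(103.00) + (1620.00)(197.00) = 692020.00 mm³
x̄ = 527800.00 / 7540.00 = 70.00 mm
ȳ = 692020.00 / 7540.00 = 91.78 mm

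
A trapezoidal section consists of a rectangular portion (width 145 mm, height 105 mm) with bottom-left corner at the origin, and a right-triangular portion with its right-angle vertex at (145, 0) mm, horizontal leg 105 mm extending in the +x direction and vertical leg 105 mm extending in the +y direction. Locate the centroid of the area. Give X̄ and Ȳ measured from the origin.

X̄ = 101.08 mm, Ȳ = 47.85 mm

rectangular portion: A = 145 × 105 = 15225.00, centroid at (72.50, 52.50).
triangular portion: A = ½·105·105 = 5512.50, centroid at (180.00, 35.00).
ΣA = 20737.50 mm², ΣAX̄ = 2096062.50 mm³, ΣAȲ = 992250.00 mm³.
X̄ = 2096062.50/20737.50 = 101.08 mm; Ȳ = 992250.00/20737.50 = 47.85 mm.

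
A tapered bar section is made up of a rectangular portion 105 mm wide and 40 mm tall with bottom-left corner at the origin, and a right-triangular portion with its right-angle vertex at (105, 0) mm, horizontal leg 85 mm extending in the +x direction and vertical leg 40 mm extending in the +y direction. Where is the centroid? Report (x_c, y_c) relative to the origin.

rectangular portion: A = 105 × 40 = 4200.00, centroid at (52.50, 20.00).
triangular portion: A = ½·85·40 = 1700.00, centroid at (133.33, 13.33).
ΣA = 5900.00 mm²
ΣAx_c = (4200.00)(52.50) + (1700.00)(133.33) = 447166.67 mm³
ΣAy_c = (4200.00)(20.00) + (1700.00)(13.33) = 106666.67 mm³
x_c = 447166.67 / 5900.00 = 75.79 mm
y_c = 106666.67 / 5900.00 = 18.08 mm

x_c = 75.79 mm, y_c = 18.08 mm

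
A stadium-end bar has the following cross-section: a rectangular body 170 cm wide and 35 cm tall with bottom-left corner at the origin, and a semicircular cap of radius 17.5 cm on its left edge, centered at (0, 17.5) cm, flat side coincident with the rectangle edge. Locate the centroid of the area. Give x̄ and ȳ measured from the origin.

rectangular body: A = 170 × 35 = 5950.00, centroid at (85.00, 17.50).
semicircular end: A = ½π·17.5² = 481.06, centroid at (-7.43, 17.50).
ΣA = 6431.06 cm², ΣAx̄ = 502177.08 cm³, ΣAȳ = 112543.49 cm³.
x̄ = 502177.08/6431.06 = 78.09 cm; ȳ = 112543.49/6431.06 = 17.50 cm.

x̄ = 78.09 cm, ȳ = 17.50 cm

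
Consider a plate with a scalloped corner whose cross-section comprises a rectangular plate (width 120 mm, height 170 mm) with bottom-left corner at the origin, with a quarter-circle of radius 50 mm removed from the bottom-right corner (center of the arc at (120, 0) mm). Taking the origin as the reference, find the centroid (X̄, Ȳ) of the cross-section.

X̄ = 55.87 mm, Ȳ = 91.79 mm

Part | A | x̄ᵢ | ȳᵢ | A·x̄ᵢ | A·ȳᵢ
plate | 20400.00 | 60.00 | 85.00 | 1224000.00 | 1734000.00
removed quarter-circle | -1963.50 | 98.78 | 21.22 | -193952.78 | -41666.67
Σ | 18436.50 |  |  | 1030047.22 | 1692333.33
X̄ = 1030047.22 / 18436.50 = 55.87 mm
Ȳ = 1692333.33 / 18436.50 = 91.79 mm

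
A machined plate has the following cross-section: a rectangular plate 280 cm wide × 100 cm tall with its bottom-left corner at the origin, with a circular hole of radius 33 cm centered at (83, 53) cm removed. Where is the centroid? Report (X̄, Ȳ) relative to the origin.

X̄ = 147.93 cm, Ȳ = 49.58 cm

plate: A = 280 × 100 = 28000.00, centroid at (140.00, 50.00).
hole: A = −π·33² = -3421.19, centroid at (83.00, 53.00).
ΣA = 24578.81 cm², ΣAX̄ = 3636040.86 cm³, ΣAȲ = 1218676.70 cm³.
X̄ = 3636040.86/24578.81 = 147.93 cm; Ȳ = 1218676.70/24578.81 = 49.58 cm.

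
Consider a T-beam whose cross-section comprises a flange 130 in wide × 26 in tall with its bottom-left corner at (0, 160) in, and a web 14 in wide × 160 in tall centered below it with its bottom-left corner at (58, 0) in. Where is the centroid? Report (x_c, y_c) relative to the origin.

web: A = 14 × 160 = 2240.00, centroid at (65.00, 80.00).
flange: A = 130 × 26 = 3380.00, centroid at (65.00, 173.00).
ΣA = 5620.00 in², ΣAx_c = 365300.00 in³, ΣAy_c = 763940.00 in³.
x_c = 365300.00/5620.00 = 65.00 in; y_c = 763940.00/5620.00 = 135.93 in.

x_c = 65.00 in, y_c = 135.93 in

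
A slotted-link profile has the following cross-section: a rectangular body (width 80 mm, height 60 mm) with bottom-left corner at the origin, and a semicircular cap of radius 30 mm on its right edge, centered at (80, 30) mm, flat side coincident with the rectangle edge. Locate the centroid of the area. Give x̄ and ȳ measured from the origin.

Part | A | x̄ᵢ | ȳᵢ | A·x̄ᵢ | A·ȳᵢ
rectangular body | 4800.00 | 40.00 | 30.00 | 192000.00 | 144000.00
semicircular end | 1413.72 | 92.73 | 30.00 | 131097.34 | 42411.50
Σ | 6213.72 |  |  | 323097.34 | 186411.50
x̄ = 323097.34 / 6213.72 = 52.00 mm
ȳ = 186411.50 / 6213.72 = 30.00 mm

x̄ = 52.00 mm, ȳ = 30.00 mm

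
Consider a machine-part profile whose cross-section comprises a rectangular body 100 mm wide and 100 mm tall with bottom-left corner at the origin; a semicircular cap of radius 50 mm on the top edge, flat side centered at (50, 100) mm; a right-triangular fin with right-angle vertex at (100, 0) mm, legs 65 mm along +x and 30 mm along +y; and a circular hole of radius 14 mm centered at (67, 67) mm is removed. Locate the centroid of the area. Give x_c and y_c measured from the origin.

x_c = 54.16 mm, y_c = 66.11 mm

rectangular body: A = 100 × 100 = 10000.00, centroid at (50.00, 50.00).
semicircular top: A = ½π·50² = 3926.99, centroid at (50.00, 121.22).
triangular fin: A = ½·65·30 = 975.00, centroid at (121.67, 10.00).
hole: A = −π·14² = -615.75, centroid at (67.00, 67.00).
ΣA = 14286.24 mm²
ΣAx_c = (10000.00)(50.00) + (3926.99)(50.00) + (975.00)(121.67) + (-615.75)(67.00) = 773719.15 mm³
ΣAy_c = (10000.00)(50.00) + (3926.99)(121.22) + (975.00)(10.00) + (-615.75)(67.00) = 944527.02 mm³
x_c = 773719.15 / 14286.24 = 54.16 mm
y_c = 944527.02 / 14286.24 = 66.11 mm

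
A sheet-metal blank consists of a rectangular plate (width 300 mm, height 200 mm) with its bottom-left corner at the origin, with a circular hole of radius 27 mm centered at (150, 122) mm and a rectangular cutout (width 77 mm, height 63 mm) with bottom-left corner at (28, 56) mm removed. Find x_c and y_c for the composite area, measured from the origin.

plate: A = 300 × 200 = 60000.00, centroid at (150.00, 100.00).
hole 1: A = −π·27² = -2290.22, centroid at (150.00, 122.00).
hole 2: A = −(77 × 63) = -4851.00, centroid at (66.50, 87.50).
ΣA = 52858.78 mm²
ΣAx_c = (60000.00)(150.00) + (-2290.22)(150.00) + (-4851.00)(66.50) = 8333875.34 mm³
ΣAy_c = (60000.00)(100.00) + (-2290.22)(122.00) + (-4851.00)(87.50) = 5296130.53 mm³
x_c = 8333875.34 / 52858.78 = 157.66 mm
y_c = 5296130.53 / 52858.78 = 100.19 mm

x_c = 157.66 mm, y_c = 100.19 mm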